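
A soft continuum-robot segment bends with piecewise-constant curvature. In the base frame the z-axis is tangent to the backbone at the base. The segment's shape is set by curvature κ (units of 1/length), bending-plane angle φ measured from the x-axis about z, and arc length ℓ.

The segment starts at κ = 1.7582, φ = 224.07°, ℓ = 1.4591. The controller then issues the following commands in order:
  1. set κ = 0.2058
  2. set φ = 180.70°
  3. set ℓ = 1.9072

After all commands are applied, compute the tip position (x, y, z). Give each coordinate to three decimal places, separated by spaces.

initial: κ=1.7582, φ=224.07°, ℓ=1.4591
cmd 1: set κ=0.2058 → (κ,φ,ℓ)=(0.2058,224.07°,1.4591) → tip=(-0.1562,-0.1512,1.4373)
cmd 2: set φ=180.70° → (κ,φ,ℓ)=(0.2058,180.70°,1.4591) → tip=(-0.2174,-0.0027,1.4373)
cmd 3: set ℓ=1.9072 → (κ,φ,ℓ)=(0.2058,180.70°,1.9072) → tip=(-0.3695,-0.0045,1.8586)

-0.369 -0.005 1.859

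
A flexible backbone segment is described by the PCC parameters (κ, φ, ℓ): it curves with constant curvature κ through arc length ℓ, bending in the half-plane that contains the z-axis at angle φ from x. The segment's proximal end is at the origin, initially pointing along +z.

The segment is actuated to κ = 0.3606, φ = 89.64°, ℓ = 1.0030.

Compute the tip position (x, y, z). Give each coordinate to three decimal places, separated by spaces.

θ = κ·ℓ = 0.3606 × 1.0030 = 0.36168 rad
ρ = (1 − cos θ)/κ = (1 − 0.93530)/0.3606 = 0.17941
z = sin θ / κ = 0.35385/0.3606 = 0.98127
x = ρ cos φ = 0.17941 × cos(89.64°) = 0.00113
y = ρ sin φ = 0.17941 × sin(89.64°) = 0.17941

0.001 0.179 0.981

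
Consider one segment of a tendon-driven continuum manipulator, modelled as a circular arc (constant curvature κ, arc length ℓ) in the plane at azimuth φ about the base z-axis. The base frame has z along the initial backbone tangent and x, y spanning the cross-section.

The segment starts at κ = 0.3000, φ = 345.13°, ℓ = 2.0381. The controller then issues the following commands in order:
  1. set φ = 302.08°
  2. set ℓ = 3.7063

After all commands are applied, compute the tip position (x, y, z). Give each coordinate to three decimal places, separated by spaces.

initial: κ=0.3000, φ=345.13°, ℓ=2.0381
cmd 1: set φ=302.08° → (κ,φ,ℓ)=(0.3000,302.08°,2.0381) → tip=(0.3207,-0.5117,1.9135)
cmd 2: set ℓ=3.7063 → (κ,φ,ℓ)=(0.3000,302.08°,3.7063) → tip=(0.9861,-1.5733,2.9885)

0.986 -1.573 2.988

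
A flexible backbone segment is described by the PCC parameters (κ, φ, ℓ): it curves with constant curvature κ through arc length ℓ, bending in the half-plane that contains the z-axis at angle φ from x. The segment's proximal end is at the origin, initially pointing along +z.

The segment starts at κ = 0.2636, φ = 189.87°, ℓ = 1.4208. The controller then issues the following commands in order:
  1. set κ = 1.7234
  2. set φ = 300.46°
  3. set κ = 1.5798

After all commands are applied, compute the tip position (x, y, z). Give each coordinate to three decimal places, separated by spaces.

0.521 -0.886 0.495

initial: κ=0.2636, φ=189.87°, ℓ=1.4208
cmd 1: set κ=1.7234 → (κ,φ,ℓ)=(1.7234,189.87°,1.4208) → tip=(-1.0115,-0.1760,0.3707)
cmd 2: set φ=300.46° → (κ,φ,ℓ)=(1.7234,300.46°,1.4208) → tip=(0.5205,-0.8850,0.3707)
cmd 3: set κ=1.5798 → (κ,φ,ℓ)=(1.5798,300.46°,1.4208) → tip=(0.5211,-0.8861,0.4947)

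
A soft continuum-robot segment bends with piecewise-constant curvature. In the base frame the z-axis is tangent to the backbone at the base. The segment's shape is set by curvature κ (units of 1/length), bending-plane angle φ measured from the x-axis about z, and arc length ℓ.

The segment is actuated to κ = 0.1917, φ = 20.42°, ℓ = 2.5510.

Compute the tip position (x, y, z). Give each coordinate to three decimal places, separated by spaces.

θ = κ·ℓ = 0.1917 × 2.5510 = 0.48903 rad
ρ = (1 − cos θ)/κ = (1 − 0.88279)/0.1917 = 0.61142
z = sin θ / κ = 0.46977/0.1917 = 2.45053
x = ρ cos φ = 0.61142 × cos(20.42°) = 0.57300
y = ρ sin φ = 0.61142 × sin(20.42°) = 0.21332

0.573 0.213 2.451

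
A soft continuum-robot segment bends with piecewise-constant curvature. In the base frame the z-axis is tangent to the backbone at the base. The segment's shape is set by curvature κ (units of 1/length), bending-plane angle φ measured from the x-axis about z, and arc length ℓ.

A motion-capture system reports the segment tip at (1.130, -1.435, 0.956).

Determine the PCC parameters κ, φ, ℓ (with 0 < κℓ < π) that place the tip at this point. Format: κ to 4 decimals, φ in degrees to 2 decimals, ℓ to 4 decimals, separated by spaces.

0.8595 308.22 2.5330

ρ = √(x²+y²) = √(1.130² + -1.435²) = 1.82651
φ = atan2(y, x) mod 360° = atan2(-1.435, 1.130) = 308.2189°
|p|² = ρ² + z² = 1.82651² + 0.956² = 4.25006
κ = 2ρ / |p|² = 2×1.82651 / 4.25006 = 0.85952
θ = 2·atan2(ρ, z) = 2·atan2(1.82651, 0.956) = 2.17720 rad
ℓ = θ/κ = 2.17720/0.85952 = 2.53305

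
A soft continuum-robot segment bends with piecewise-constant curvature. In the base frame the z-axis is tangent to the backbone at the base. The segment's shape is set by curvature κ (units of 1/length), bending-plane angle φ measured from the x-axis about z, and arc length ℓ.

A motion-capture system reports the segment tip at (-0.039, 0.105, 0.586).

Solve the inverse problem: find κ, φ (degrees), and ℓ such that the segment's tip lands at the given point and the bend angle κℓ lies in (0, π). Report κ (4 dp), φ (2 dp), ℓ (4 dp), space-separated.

0.6294 110.38 0.6002

ρ = √(x²+y²) = √(-0.039² + 0.105²) = 0.11201
φ = atan2(y, x) mod 360° = atan2(0.105, -0.039) = 110.3764°
|p|² = ρ² + z² = 0.11201² + 0.586² = 0.35594
κ = 2ρ / |p|² = 2×0.11201 / 0.35594 = 0.62937
θ = 2·atan2(ρ, z) = 2·atan2(0.11201, 0.586) = 0.37773 rad
ℓ = θ/κ = 0.37773/0.62937 = 0.60017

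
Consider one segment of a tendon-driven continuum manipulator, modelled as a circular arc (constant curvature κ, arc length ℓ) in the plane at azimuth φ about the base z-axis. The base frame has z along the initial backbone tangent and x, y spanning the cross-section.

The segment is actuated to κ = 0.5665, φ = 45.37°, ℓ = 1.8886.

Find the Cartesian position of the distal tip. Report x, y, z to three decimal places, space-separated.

θ = κ·ℓ = 0.5665 × 1.8886 = 1.06989 rad
ρ = (1 − cos θ)/κ = (1 − 0.48022)/0.5665 = 0.91753
z = sin θ / κ = 0.87715/0.5665 = 1.54836
x = ρ cos φ = 0.91753 × cos(45.37°) = 0.64459
y = ρ sin φ = 0.91753 × sin(45.37°) = 0.65297

0.645 0.653 1.548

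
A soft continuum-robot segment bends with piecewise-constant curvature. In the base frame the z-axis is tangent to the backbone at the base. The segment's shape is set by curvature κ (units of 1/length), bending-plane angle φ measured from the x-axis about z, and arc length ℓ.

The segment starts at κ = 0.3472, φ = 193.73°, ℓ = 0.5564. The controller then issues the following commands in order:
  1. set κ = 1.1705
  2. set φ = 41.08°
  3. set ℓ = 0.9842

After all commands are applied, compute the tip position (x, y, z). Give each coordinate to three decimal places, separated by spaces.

0.382 0.333 0.781

initial: κ=0.3472, φ=193.73°, ℓ=0.5564
cmd 1: set κ=1.1705 → (κ,φ,ℓ)=(1.1705,193.73°,0.5564) → tip=(-0.1699,-0.0415,0.5179)
cmd 2: set φ=41.08° → (κ,φ,ℓ)=(1.1705,41.08°,0.5564) → tip=(0.1318,0.1149,0.5179)
cmd 3: set ℓ=0.9842 → (κ,φ,ℓ)=(1.1705,41.08°,0.9842) → tip=(0.3821,0.3331,0.7805)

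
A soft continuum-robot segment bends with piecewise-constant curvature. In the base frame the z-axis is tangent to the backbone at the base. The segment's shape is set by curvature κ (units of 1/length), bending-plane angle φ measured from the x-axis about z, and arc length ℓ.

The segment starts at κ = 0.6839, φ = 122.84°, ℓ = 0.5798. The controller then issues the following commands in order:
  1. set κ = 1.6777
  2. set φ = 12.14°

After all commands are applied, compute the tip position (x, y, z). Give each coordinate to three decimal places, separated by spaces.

initial: κ=0.6839, φ=122.84°, ℓ=0.5798
cmd 1: set κ=1.6777 → (κ,φ,ℓ)=(1.6777,122.84°,0.5798) → tip=(-0.1412,0.2188,0.4926)
cmd 2: set φ=12.14° → (κ,φ,ℓ)=(1.6777,12.14°,0.5798) → tip=(0.2546,0.0548,0.4926)

0.255 0.055 0.493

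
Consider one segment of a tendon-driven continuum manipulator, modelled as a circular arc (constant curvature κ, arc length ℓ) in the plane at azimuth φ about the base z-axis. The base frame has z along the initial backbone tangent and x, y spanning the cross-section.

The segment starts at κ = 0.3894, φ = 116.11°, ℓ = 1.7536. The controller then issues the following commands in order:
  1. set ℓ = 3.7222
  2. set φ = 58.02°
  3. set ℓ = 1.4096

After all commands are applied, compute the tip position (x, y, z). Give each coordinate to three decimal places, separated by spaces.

initial: κ=0.3894, φ=116.11°, ℓ=1.7536
cmd 1: set ℓ=3.7222 → (κ,φ,ℓ)=(0.3894,116.11°,3.7222) → tip=(-0.9934,2.0268,2.5492)
cmd 2: set φ=58.02° → (κ,φ,ℓ)=(0.3894,58.02°,3.7222) → tip=(1.1954,1.9146,2.5492)
cmd 3: set ℓ=1.4096 → (κ,φ,ℓ)=(0.3894,58.02°,1.4096) → tip=(0.1998,0.3200,1.3399)

0.200 0.320 1.340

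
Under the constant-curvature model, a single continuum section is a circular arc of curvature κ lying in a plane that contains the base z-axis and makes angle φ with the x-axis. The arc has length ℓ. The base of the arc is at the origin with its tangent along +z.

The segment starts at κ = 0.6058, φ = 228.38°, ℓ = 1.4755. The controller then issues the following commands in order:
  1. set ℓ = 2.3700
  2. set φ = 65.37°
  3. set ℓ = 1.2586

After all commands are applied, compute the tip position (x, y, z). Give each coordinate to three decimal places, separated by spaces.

0.190 0.415 1.140

initial: κ=0.6058, φ=228.38°, ℓ=1.4755
cmd 1: set ℓ=2.3700 → (κ,φ,ℓ)=(0.6058,228.38°,2.3700) → tip=(-0.9488,-1.0679,1.6357)
cmd 2: set φ=65.37° → (κ,φ,ℓ)=(0.6058,65.37°,2.3700) → tip=(0.5953,1.2985,1.6357)
cmd 3: set ℓ=1.2586 → (κ,φ,ℓ)=(0.6058,65.37°,1.2586) → tip=(0.1905,0.4154,1.1401)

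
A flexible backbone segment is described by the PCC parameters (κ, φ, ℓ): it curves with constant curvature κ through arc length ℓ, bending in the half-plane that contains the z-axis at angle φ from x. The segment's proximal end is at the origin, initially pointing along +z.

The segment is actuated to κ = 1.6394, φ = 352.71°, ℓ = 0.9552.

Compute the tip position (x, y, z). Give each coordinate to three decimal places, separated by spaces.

θ = κ·ℓ = 1.6394 × 0.9552 = 1.56595 rad
ρ = (1 − cos θ)/κ = (1 − 0.00484)/1.6394 = 0.60703
z = sin θ / κ = 0.99999/1.6394 = 0.60997
x = ρ cos φ = 0.60703 × cos(352.71°) = 0.60212
y = ρ sin φ = 0.60703 × sin(352.71°) = -0.07703

0.602 -0.077 0.610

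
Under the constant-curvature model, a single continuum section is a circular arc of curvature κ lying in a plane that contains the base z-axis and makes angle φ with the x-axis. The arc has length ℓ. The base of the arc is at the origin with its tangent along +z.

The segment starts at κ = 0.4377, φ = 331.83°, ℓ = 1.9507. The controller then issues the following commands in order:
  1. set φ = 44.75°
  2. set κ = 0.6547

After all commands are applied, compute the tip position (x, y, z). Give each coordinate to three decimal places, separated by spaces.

0.771 0.764 1.462

initial: κ=0.4377, φ=331.83°, ℓ=1.9507
cmd 1: set φ=44.75° → (κ,φ,ℓ)=(0.4377,44.75°,1.9507) → tip=(0.5564,0.5515,1.7222)
cmd 2: set κ=0.6547 → (κ,φ,ℓ)=(0.6547,44.75°,1.9507) → tip=(0.7707,0.7641,1.4620)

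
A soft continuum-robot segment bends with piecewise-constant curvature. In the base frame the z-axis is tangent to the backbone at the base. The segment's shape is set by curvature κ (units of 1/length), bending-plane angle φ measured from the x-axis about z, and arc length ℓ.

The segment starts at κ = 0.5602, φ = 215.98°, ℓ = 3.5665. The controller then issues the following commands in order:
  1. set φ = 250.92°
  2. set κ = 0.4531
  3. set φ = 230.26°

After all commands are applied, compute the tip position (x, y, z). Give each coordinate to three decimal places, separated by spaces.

-1.475 -1.774 2.205

initial: κ=0.5602, φ=215.98°, ℓ=3.5665
cmd 1: set φ=250.92° → (κ,φ,ℓ)=(0.5602,250.92°,3.5665) → tip=(-0.8253,-2.3859,1.6247)
cmd 2: set κ=0.4531 → (κ,φ,ℓ)=(0.4531,250.92°,3.5665) → tip=(-0.7540,-2.1800,2.2048)
cmd 3: set φ=230.26° → (κ,φ,ℓ)=(0.4531,230.26°,3.5665) → tip=(-1.4747,-1.7738,2.2048)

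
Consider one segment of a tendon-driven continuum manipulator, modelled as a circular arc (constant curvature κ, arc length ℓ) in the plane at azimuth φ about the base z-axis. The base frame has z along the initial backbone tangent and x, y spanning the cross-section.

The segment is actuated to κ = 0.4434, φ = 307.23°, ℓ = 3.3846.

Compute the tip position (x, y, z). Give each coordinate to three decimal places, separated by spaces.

θ = κ·ℓ = 0.4434 × 3.3846 = 1.50073 rad
ρ = (1 − cos θ)/κ = (1 − 0.07001)/0.4434 = 2.09741
z = sin θ / κ = 0.99755/0.4434 = 2.24977
x = ρ cos φ = 2.09741 × cos(307.23°) = 1.26897
y = ρ sin φ = 2.09741 × sin(307.23°) = -1.66999

1.269 -1.670 2.250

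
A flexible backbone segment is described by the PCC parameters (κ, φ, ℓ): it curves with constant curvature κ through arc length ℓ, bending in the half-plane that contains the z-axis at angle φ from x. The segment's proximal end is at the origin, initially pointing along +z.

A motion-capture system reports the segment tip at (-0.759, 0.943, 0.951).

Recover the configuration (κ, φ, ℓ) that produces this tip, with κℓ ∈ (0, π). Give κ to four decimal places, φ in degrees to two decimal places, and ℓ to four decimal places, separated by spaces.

1.0216 128.83 1.7714

ρ = √(x²+y²) = √(-0.759² + 0.943²) = 1.21051
φ = atan2(y, x) mod 360° = atan2(0.943, -0.759) = 128.8298°
|p|² = ρ² + z² = 1.21051² + 0.951² = 2.36973
κ = 2ρ / |p|² = 2×1.21051 / 2.36973 = 1.02164
θ = 2·atan2(ρ, z) = 2·atan2(1.21051, 0.951) = 1.80977 rad
ℓ = θ/κ = 1.80977/1.02164 = 1.77143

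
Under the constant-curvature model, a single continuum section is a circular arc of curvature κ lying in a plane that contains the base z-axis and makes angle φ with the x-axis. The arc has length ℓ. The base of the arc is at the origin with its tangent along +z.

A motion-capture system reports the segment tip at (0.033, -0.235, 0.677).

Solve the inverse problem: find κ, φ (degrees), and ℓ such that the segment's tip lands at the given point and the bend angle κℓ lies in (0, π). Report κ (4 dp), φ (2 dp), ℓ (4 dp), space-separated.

0.9222 277.99 0.7312

ρ = √(x²+y²) = √(0.033² + -0.235²) = 0.23731
φ = atan2(y, x) mod 360° = atan2(-0.235, 0.033) = 277.9935°
|p|² = ρ² + z² = 0.23731² + 0.677² = 0.51464
κ = 2ρ / |p|² = 2×0.23731 / 0.51464 = 0.92221
θ = 2·atan2(ρ, z) = 2·atan2(0.23731, 0.677) = 0.67429 rad
ℓ = θ/κ = 0.67429/0.92221 = 0.73116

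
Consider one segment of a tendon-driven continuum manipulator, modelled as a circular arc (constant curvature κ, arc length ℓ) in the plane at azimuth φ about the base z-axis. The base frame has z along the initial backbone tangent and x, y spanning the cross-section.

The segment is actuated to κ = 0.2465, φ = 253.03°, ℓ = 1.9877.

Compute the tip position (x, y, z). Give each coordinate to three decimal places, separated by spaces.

θ = κ·ℓ = 0.2465 × 1.9877 = 0.48997 rad
ρ = (1 − cos θ)/κ = (1 − 0.88235)/0.2465 = 0.47729
z = sin θ / κ = 0.47060/0.2465 = 1.90912
x = ρ cos φ = 0.47729 × cos(253.03°) = -0.13931
y = ρ sin φ = 0.47729 × sin(253.03°) = -0.45651

-0.139 -0.457 1.909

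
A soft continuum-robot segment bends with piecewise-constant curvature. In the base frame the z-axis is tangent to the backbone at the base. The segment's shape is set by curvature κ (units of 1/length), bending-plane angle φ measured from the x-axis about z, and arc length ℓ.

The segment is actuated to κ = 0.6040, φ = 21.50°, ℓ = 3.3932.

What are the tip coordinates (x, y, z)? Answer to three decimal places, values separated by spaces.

θ = κ·ℓ = 0.6040 × 3.3932 = 2.04949 rad
ρ = (1 − cos θ)/κ = (1 − -0.46062)/0.6040 = 2.41825
z = sin θ / κ = 0.88760/0.6040 = 1.46953
x = ρ cos φ = 2.41825 × cos(21.50°) = 2.24998
y = ρ sin φ = 2.41825 × sin(21.50°) = 0.88629

2.250 0.886 1.470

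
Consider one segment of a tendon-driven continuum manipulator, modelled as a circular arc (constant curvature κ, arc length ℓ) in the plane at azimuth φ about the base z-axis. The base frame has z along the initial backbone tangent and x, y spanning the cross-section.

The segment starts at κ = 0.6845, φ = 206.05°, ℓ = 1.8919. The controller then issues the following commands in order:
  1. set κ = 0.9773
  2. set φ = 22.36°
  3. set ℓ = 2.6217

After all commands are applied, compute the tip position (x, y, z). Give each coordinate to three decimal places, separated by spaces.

initial: κ=0.6845, φ=206.05°, ℓ=1.8919
cmd 1: set κ=0.9773 → (κ,φ,ℓ)=(0.9773,206.05°,1.8919) → tip=(-1.1717,-0.5727,0.9839)
cmd 2: set φ=22.36° → (κ,φ,ℓ)=(0.9773,22.36°,1.8919) → tip=(1.2061,0.4961,0.9839)
cmd 3: set ℓ=2.6217 → (κ,φ,ℓ)=(0.9773,22.36°,2.6217) → tip=(1.7381,0.7150,0.5602)

1.738 0.715 0.560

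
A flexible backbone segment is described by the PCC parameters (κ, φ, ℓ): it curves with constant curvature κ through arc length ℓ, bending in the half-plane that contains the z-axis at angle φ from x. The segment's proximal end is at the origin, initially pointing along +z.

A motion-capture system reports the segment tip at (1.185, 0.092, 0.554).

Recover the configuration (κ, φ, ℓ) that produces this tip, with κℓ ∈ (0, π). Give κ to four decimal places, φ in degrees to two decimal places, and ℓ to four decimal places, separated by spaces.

ρ = √(x²+y²) = √(1.185² + 0.092²) = 1.18857
φ = atan2(y, x) mod 360° = atan2(0.092, 1.185) = 4.4394°
|p|² = ρ² + z² = 1.18857² + 0.554² = 1.71961
κ = 2ρ / |p|² = 2×1.18857 / 1.71961 = 1.38237
θ = 2·atan2(ρ, z) = 2·atan2(1.18857, 0.554) = 2.26926 rad
ℓ = θ/κ = 2.26926/1.38237 = 1.64157

1.3824 4.44 1.6416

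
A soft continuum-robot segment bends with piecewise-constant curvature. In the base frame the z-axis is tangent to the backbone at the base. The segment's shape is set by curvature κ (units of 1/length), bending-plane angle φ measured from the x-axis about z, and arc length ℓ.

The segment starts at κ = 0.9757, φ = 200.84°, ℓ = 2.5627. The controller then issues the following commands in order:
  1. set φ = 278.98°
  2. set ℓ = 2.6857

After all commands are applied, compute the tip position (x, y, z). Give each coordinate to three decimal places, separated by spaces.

0.299 -1.890 0.510

initial: κ=0.9757, φ=200.84°, ℓ=2.5627
cmd 1: set φ=278.98° → (κ,φ,ℓ)=(0.9757,278.98°,2.5627) → tip=(0.2882,-1.8236,0.6130)
cmd 2: set ℓ=2.6857 → (κ,φ,ℓ)=(0.9757,278.98°,2.6857) → tip=(0.2987,-1.8903,0.5103)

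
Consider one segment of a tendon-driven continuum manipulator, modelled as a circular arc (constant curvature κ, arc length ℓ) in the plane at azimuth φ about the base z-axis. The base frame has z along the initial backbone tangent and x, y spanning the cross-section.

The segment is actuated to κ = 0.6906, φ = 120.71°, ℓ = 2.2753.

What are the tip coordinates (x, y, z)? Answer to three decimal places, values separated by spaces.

θ = κ·ℓ = 0.6906 × 2.2753 = 1.57132 rad
ρ = (1 − cos θ)/κ = (1 − -0.00053)/0.6906 = 1.44878
z = sin θ / κ = 1.00000/0.6906 = 1.44802
x = ρ cos φ = 1.44878 × cos(120.71°) = -0.73988
y = ρ sin φ = 1.44878 × sin(120.71°) = 1.24561

-0.740 1.246 1.448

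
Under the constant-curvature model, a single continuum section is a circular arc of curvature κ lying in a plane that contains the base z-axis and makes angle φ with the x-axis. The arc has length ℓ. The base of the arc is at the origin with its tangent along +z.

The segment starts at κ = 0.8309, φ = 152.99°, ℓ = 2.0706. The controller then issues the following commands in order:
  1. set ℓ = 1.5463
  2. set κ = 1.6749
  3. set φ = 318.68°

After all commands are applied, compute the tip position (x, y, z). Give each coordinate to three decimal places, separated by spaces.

0.830 -0.730 0.313

initial: κ=0.8309, φ=152.99°, ℓ=2.0706
cmd 1: set ℓ=1.5463 → (κ,φ,ℓ)=(0.8309,152.99°,1.5463) → tip=(-0.7698,0.3924,1.1546)
cmd 2: set κ=1.6749 → (κ,φ,ℓ)=(1.6749,152.99°,1.5463) → tip=(-0.9849,0.5021,0.3129)
cmd 3: set φ=318.68° → (κ,φ,ℓ)=(1.6749,318.68°,1.5463) → tip=(0.8303,-0.7299,0.3129)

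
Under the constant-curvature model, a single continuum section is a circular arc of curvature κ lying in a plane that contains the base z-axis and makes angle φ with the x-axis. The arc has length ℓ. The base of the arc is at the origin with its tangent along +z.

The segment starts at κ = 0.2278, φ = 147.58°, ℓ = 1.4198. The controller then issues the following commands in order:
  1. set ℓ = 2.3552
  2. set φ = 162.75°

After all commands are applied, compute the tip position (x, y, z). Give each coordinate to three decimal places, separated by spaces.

-0.589 0.183 2.244

initial: κ=0.2278, φ=147.58°, ℓ=1.4198
cmd 1: set ℓ=2.3552 → (κ,φ,ℓ)=(0.2278,147.58°,2.3552) → tip=(-0.5207,0.3307,2.2438)
cmd 2: set φ=162.75° → (κ,φ,ℓ)=(0.2278,162.75°,2.3552) → tip=(-0.5890,0.1829,2.2438)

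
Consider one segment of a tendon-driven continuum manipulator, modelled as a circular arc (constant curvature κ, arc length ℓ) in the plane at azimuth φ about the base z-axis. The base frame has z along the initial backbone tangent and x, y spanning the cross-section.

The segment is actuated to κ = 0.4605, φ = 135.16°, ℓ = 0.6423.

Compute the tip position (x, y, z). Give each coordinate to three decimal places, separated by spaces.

-0.067 0.066 0.633

θ = κ·ℓ = 0.4605 × 0.6423 = 0.29578 rad
ρ = (1 − cos θ)/κ = (1 − 0.95658)/0.4605 = 0.09430
z = sin θ / κ = 0.29149/0.4605 = 0.63298
x = ρ cos φ = 0.09430 × cos(135.16°) = -0.06687
y = ρ sin φ = 0.09430 × sin(135.16°) = 0.06649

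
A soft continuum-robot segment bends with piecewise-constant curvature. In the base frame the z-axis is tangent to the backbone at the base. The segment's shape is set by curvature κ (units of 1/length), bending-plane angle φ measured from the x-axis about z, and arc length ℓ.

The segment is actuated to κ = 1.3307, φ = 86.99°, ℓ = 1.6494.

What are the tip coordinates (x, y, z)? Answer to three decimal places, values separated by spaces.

0.063 1.189 0.610

θ = κ·ℓ = 1.3307 × 1.6494 = 2.19486 rad
ρ = (1 − cos θ)/κ = (1 − -0.58433)/1.3307 = 1.19060
z = sin θ / κ = 0.81151/1.3307 = 0.60984
x = ρ cos φ = 1.19060 × cos(86.99°) = 0.06252
y = ρ sin φ = 1.19060 × sin(86.99°) = 1.18896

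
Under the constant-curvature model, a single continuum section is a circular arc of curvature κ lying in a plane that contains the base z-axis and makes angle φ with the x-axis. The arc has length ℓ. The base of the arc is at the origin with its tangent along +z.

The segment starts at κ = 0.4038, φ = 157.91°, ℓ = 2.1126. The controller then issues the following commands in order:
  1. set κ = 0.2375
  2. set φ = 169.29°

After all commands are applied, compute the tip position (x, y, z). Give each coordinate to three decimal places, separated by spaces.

initial: κ=0.4038, φ=157.91°, ℓ=2.1126
cmd 1: set κ=0.2375 → (κ,φ,ℓ)=(0.2375,157.91°,2.1126) → tip=(-0.4809,0.1952,2.0251)
cmd 2: set φ=169.29° → (κ,φ,ℓ)=(0.2375,169.29°,2.1126) → tip=(-0.5099,0.0964,2.0251)

-0.510 0.096 2.025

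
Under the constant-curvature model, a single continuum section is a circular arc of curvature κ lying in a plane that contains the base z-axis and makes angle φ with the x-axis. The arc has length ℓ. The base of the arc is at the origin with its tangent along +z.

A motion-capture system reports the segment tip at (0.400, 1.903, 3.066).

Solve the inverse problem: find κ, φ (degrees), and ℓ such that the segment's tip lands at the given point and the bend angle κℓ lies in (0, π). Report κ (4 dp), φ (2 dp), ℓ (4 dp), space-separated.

0.2950 78.13 3.8314

ρ = √(x²+y²) = √(0.400² + 1.903²) = 1.94458
φ = atan2(y, x) mod 360° = atan2(1.903, 0.400) = 78.1296°
|p|² = ρ² + z² = 1.94458² + 3.066² = 13.18176
κ = 2ρ / |p|² = 2×1.94458 / 13.18176 = 0.29504
θ = 2·atan2(ρ, z) = 2·atan2(1.94458, 3.066) = 1.13043 rad
ℓ = θ/κ = 1.13043/0.29504 = 3.83144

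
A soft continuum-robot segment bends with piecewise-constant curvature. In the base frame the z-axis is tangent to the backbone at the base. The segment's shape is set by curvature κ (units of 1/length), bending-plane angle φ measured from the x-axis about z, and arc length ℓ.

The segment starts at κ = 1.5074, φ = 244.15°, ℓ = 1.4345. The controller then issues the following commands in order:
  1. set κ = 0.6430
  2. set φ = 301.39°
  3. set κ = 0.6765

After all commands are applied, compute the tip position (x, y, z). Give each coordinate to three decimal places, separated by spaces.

0.335 -0.549 1.220

initial: κ=1.5074, φ=244.15°, ℓ=1.4345
cmd 1: set κ=0.6430 → (κ,φ,ℓ)=(0.6430,244.15°,1.4345) → tip=(-0.2686,-0.5543,1.2396)
cmd 2: set φ=301.39° → (κ,φ,ℓ)=(0.6430,301.39°,1.4345) → tip=(0.3208,-0.5258,1.2396)
cmd 3: set κ=0.6765 → (κ,φ,ℓ)=(0.6765,301.39°,1.4345) → tip=(0.3350,-0.5490,1.2197)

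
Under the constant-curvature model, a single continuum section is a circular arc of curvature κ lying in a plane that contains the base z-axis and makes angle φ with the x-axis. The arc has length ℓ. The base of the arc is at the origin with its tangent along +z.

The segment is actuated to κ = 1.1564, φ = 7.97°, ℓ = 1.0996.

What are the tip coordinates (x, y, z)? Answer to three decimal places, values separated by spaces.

θ = κ·ℓ = 1.1564 × 1.0996 = 1.27158 rad
ρ = (1 − cos θ)/κ = (1 − 0.29477)/1.1564 = 0.60985
z = sin θ / κ = 0.95557/1.1564 = 0.82633
x = ρ cos φ = 0.60985 × cos(7.97°) = 0.60396
y = ρ sin φ = 0.60985 × sin(7.97°) = 0.08456

0.604 0.085 0.826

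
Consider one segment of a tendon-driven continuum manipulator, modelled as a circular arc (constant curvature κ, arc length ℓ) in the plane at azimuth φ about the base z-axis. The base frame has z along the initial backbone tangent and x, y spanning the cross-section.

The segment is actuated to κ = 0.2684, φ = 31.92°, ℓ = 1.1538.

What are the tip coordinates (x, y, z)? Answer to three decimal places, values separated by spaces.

0.150 0.094 1.135

θ = κ·ℓ = 0.2684 × 1.1538 = 0.30968 rad
ρ = (1 − cos θ)/κ = (1 − 0.95243)/0.2684 = 0.17723
z = sin θ / κ = 0.30475/0.2684 = 1.13545
x = ρ cos φ = 0.17723 × cos(31.92°) = 0.15043
y = ρ sin φ = 0.17723 × sin(31.92°) = 0.09371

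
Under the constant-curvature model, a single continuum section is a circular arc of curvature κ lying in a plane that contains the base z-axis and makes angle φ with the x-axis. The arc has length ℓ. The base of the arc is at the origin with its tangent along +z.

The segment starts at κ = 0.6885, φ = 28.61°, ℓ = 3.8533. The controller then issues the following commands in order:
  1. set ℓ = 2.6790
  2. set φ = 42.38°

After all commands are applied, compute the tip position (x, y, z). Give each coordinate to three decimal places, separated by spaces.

initial: κ=0.6885, φ=28.61°, ℓ=3.8533
cmd 1: set ℓ=2.6790 → (κ,φ,ℓ)=(0.6885,28.61°,2.6790) → tip=(1.6197,0.8835,1.3984)
cmd 2: set φ=42.38° → (κ,φ,ℓ)=(0.6885,42.38°,2.6790) → tip=(1.3629,1.2436,1.3984)

1.363 1.244 1.398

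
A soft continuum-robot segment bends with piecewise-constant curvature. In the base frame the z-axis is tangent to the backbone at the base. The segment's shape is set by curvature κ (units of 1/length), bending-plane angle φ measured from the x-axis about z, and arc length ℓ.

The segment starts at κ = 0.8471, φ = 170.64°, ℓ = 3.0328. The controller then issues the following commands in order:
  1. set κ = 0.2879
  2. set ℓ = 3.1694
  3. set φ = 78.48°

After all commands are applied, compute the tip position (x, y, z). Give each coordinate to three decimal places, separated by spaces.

initial: κ=0.8471, φ=170.64°, ℓ=3.0328
cmd 1: set κ=0.2879 → (κ,φ,ℓ)=(0.2879,170.64°,3.0328) → tip=(-1.2255,0.2020,2.6619)
cmd 2: set ℓ=3.1694 → (κ,φ,ℓ)=(0.2879,170.64°,3.1694) → tip=(-1.3305,0.2193,2.7475)
cmd 3: set φ=78.48° → (κ,φ,ℓ)=(0.2879,78.48°,3.1694) → tip=(0.2693,1.3212,2.7475)

0.269 1.321 2.748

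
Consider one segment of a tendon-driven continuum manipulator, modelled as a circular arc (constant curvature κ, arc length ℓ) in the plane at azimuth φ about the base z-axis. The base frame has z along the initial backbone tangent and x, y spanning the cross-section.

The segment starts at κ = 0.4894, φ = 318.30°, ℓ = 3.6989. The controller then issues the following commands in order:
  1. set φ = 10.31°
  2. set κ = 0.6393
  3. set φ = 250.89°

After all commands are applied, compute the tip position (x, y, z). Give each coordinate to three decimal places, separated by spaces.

-0.877 -2.532 1.097

initial: κ=0.4894, φ=318.30°, ℓ=3.6989
cmd 1: set φ=10.31° → (κ,φ,ℓ)=(0.4894,10.31°,3.6989) → tip=(2.4871,0.4524,1.9850)
cmd 2: set κ=0.6393 → (κ,φ,ℓ)=(0.6393,10.31°,3.6989) → tip=(2.6364,0.4796,1.0966)
cmd 3: set φ=250.89° → (κ,φ,ℓ)=(0.6393,250.89°,3.6989) → tip=(-0.8773,-2.5320,1.0966)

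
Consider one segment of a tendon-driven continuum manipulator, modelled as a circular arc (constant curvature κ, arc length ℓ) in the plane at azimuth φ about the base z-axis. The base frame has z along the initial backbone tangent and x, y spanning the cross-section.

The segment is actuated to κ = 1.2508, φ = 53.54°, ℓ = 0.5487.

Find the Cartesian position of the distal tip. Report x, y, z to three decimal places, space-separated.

θ = κ·ℓ = 1.2508 × 0.5487 = 0.68631 rad
ρ = (1 − cos θ)/κ = (1 − 0.77359)/1.2508 = 0.18101
z = sin θ / κ = 0.63369/1.2508 = 0.50663
x = ρ cos φ = 0.18101 × cos(53.54°) = 0.10757
y = ρ sin φ = 0.18101 × sin(53.54°) = 0.14558

0.108 0.146 0.507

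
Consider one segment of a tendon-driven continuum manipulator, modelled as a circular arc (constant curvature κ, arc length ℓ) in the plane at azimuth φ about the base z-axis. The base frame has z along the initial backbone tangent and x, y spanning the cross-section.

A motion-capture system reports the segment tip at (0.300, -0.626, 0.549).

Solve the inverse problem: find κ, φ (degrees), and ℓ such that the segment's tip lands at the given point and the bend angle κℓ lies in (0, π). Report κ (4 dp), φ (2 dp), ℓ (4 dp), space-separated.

ρ = √(x²+y²) = √(0.300² + -0.626²) = 0.69417
φ = atan2(y, x) mod 360° = atan2(-0.626, 0.300) = 295.6053°
|p|² = ρ² + z² = 0.69417² + 0.549² = 0.78328
κ = 2ρ / |p|² = 2×0.69417 / 0.78328 = 1.77248
θ = 2·atan2(ρ, z) = 2·atan2(0.69417, 0.549) = 1.80330 rad
ℓ = θ/κ = 1.80330/1.77248 = 1.01738

1.7725 295.61 1.0174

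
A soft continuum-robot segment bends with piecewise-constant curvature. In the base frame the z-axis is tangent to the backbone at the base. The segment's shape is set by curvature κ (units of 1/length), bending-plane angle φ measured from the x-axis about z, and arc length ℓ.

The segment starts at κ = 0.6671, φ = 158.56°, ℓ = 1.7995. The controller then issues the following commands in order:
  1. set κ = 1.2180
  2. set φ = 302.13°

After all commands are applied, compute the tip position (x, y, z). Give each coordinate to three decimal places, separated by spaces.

initial: κ=0.6671, φ=158.56°, ℓ=1.7995
cmd 1: set κ=1.2180 → (κ,φ,ℓ)=(1.2180,158.56°,1.7995) → tip=(-1.2089,0.4747,0.6677)
cmd 2: set φ=302.13° → (κ,φ,ℓ)=(1.2180,302.13°,1.7995) → tip=(0.6907,-1.0998,0.6677)

0.691 -1.100 0.668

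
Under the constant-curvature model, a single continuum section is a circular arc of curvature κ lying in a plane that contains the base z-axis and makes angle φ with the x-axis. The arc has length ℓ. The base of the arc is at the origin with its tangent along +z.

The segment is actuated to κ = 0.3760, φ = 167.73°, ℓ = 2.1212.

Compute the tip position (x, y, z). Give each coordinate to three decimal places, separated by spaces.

θ = κ·ℓ = 0.3760 × 2.1212 = 0.79757 rad
ρ = (1 − cos θ)/κ = (1 − 0.69845)/0.3760 = 0.80200
z = sin θ / κ = 0.71566/0.3760 = 1.90336
x = ρ cos φ = 0.80200 × cos(167.73°) = -0.78368
y = ρ sin φ = 0.80200 × sin(167.73°) = 0.17044

-0.784 0.170 1.903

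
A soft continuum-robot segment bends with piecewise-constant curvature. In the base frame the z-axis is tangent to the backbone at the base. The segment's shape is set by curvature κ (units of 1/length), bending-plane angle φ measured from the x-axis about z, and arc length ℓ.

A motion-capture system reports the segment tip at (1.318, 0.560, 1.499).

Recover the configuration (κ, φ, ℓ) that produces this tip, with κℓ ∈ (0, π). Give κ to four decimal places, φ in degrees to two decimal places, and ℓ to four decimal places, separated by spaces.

0.6664 23.02 2.2885

ρ = √(x²+y²) = √(1.318² + 0.560²) = 1.43203
φ = atan2(y, x) mod 360° = atan2(0.560, 1.318) = 23.0200°
|p|² = ρ² + z² = 1.43203² + 1.499² = 4.29773
κ = 2ρ / |p|² = 2×1.43203 / 4.29773 = 0.66642
θ = 2·atan2(ρ, z) = 2·atan2(1.43203, 1.499) = 1.52511 rad
ℓ = θ/κ = 1.52511/0.66642 = 2.28853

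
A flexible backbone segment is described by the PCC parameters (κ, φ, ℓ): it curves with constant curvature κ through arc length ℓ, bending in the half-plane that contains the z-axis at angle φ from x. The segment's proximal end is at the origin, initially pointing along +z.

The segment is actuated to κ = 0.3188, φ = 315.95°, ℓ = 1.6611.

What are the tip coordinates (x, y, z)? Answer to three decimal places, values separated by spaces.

θ = κ·ℓ = 0.3188 × 1.6611 = 0.52956 rad
ρ = (1 − cos θ)/κ = (1 − 0.86303)/0.3188 = 0.42964
z = sin θ / κ = 0.50515/0.3188 = 1.58454
x = ρ cos φ = 0.42964 × cos(315.95°) = 0.30880
y = ρ sin φ = 0.42964 × sin(315.95°) = -0.29872

0.309 -0.299 1.585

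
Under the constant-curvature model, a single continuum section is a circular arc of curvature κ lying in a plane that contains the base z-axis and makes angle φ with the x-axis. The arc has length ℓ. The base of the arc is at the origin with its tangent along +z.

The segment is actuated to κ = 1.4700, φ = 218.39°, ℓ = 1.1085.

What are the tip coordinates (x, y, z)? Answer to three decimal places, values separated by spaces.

-0.564 -0.447 0.679

θ = κ·ℓ = 1.4700 × 1.1085 = 1.62950 rad
ρ = (1 − cos θ)/κ = (1 − -0.05866)/1.4700 = 0.72018
z = sin θ / κ = 0.99828/1.4700 = 0.67910
x = ρ cos φ = 0.72018 × cos(218.39°) = -0.56448
y = ρ sin φ = 0.72018 × sin(218.39°) = -0.44724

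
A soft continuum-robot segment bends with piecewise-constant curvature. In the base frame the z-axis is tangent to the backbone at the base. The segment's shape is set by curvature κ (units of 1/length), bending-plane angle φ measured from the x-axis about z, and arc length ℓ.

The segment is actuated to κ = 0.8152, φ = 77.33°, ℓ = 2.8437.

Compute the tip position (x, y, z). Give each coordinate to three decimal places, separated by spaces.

θ = κ·ℓ = 0.8152 × 2.8437 = 2.31818 rad
ρ = (1 − cos θ)/κ = (1 − -0.67973)/0.8152 = 2.06051
z = sin θ / κ = 0.73347/0.8152 = 0.89974
x = ρ cos φ = 2.06051 × cos(77.33°) = 0.45194
y = ρ sin φ = 2.06051 × sin(77.33°) = 2.01033

0.452 2.010 0.900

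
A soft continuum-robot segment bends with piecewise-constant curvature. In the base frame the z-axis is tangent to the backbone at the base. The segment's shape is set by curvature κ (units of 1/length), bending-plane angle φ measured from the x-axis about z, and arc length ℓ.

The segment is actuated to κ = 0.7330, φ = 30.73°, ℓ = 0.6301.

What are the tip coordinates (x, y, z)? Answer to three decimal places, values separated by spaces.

θ = κ·ℓ = 0.7330 × 0.6301 = 0.46186 rad
ρ = (1 − cos θ)/κ = (1 − 0.89522)/0.7330 = 0.14294
z = sin θ / κ = 0.44562/0.7330 = 0.60794
x = ρ cos φ = 0.14294 × cos(30.73°) = 0.12287
y = ρ sin φ = 0.14294 × sin(30.73°) = 0.07304

0.123 0.073 0.608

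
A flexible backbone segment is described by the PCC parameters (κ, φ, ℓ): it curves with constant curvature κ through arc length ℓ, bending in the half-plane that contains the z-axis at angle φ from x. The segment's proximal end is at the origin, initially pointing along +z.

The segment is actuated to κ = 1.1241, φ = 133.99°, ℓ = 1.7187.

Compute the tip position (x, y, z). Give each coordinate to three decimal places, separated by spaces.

-0.836 0.866 0.832

θ = κ·ℓ = 1.1241 × 1.7187 = 1.93199 rad
ρ = (1 − cos θ)/κ = (1 − -0.35339)/1.1241 = 1.20398
z = sin θ / κ = 0.93548/1.1241 = 0.83220
x = ρ cos φ = 1.20398 × cos(133.99°) = -0.83620
y = ρ sin φ = 1.20398 × sin(133.99°) = 0.86622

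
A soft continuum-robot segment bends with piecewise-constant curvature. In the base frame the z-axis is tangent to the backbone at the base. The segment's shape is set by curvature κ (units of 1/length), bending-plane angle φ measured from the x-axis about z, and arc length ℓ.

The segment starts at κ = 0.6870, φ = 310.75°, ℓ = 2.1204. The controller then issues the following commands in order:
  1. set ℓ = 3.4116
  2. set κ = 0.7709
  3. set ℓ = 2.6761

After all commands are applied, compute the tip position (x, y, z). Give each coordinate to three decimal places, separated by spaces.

1.247 -1.447 1.143

initial: κ=0.6870, φ=310.75°, ℓ=2.1204
cmd 1: set ℓ=3.4116 → (κ,φ,ℓ)=(0.6870,310.75°,3.4116) → tip=(1.6136,-1.8727,1.0420)
cmd 2: set κ=0.7709 → (κ,φ,ℓ)=(0.7709,310.75°,3.4116) → tip=(1.5851,-1.8396,0.6351)
cmd 3: set ℓ=2.6761 → (κ,φ,ℓ)=(0.7709,310.75°,2.6761) → tip=(1.2469,-1.4471,1.1432)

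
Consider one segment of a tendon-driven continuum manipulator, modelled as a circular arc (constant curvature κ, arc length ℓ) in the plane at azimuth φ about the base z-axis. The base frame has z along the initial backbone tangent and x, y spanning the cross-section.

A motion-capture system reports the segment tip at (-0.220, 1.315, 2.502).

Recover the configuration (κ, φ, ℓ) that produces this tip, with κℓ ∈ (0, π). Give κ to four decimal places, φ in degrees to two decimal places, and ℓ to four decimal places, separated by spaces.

ρ = √(x²+y²) = √(-0.220² + 1.315²) = 1.33328
φ = atan2(y, x) mod 360° = atan2(1.315, -0.220) = 99.4976°
|p|² = ρ² + z² = 1.33328² + 2.502² = 8.03763
κ = 2ρ / |p|² = 2×1.33328 / 8.03763 = 0.33176
θ = 2·atan2(ρ, z) = 2·atan2(1.33328, 2.502) = 0.97922 rad
ℓ = θ/κ = 0.97922/0.33176 = 2.95159

0.3318 99.50 2.9516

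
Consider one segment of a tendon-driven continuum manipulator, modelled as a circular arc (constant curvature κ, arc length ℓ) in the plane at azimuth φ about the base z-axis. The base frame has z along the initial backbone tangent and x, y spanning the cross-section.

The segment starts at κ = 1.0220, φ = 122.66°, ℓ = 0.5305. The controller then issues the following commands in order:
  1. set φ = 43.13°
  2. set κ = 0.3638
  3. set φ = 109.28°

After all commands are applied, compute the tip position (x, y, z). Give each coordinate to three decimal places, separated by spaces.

-0.017 0.048 0.527

initial: κ=1.0220, φ=122.66°, ℓ=0.5305
cmd 1: set φ=43.13° → (κ,φ,ℓ)=(1.0220,43.13°,0.5305) → tip=(0.1024,0.0959,0.5049)
cmd 2: set κ=0.3638 → (κ,φ,ℓ)=(0.3638,43.13°,0.5305) → tip=(0.0372,0.0349,0.5272)
cmd 3: set φ=109.28° → (κ,φ,ℓ)=(0.3638,109.28°,0.5305) → tip=(-0.0169,0.0482,0.5272)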